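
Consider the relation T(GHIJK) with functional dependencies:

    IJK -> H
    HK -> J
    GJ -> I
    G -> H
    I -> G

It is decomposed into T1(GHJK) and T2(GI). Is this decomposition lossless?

No

Common attributes: T1 ∩ T2 = {G}.
Closure of {G}: G → H applies, adding H. So (G)⁺ = {GH}.
The closure contains neither all of T1 = {GHJK} nor all of T2 = {GI}, so the common attributes are not a superkey of either fragment. The join is lossy.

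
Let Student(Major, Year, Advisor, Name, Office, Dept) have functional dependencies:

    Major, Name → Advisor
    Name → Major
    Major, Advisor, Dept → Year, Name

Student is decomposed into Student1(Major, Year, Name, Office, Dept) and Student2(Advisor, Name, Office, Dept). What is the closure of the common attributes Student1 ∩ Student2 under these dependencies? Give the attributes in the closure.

Major, Year, Advisor, Name, Office, Dept

Student1 ∩ Student2 = {Name, Office, Dept}.
Name → Major applies, adding Major
Major, Name → Advisor applies, adding Advisor
Major, Advisor, Dept → Year, Name applies, adding Year
Closure: {Major, Year, Advisor, Name, Office, Dept}.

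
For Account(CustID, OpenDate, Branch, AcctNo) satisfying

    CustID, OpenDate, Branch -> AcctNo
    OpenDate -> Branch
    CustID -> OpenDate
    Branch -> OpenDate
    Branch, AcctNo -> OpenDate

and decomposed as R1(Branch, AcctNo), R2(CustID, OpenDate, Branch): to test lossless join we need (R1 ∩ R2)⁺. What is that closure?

R1 ∩ R2 = {Branch}.
Branch → OpenDate applies, adding OpenDate
Closure: {OpenDate, Branch}.

OpenDate, Branch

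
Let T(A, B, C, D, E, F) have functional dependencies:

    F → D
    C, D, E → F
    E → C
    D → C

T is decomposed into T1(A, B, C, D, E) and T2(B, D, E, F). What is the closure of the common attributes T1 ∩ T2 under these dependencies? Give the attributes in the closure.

T1 ∩ T2 = {B, D, E}.
E → C applies, adding C
C, D, E → F applies, adding F
Closure: {B, C, D, E, F}.

B, C, D, E, F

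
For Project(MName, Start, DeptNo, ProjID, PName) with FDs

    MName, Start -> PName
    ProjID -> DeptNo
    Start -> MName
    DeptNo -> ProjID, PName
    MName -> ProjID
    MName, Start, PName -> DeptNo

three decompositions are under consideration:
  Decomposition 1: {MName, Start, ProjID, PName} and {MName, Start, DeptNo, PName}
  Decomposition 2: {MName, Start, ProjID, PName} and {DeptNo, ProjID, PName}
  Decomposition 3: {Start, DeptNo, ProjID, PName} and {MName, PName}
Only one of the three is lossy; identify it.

Decomposition 1: common = {MName, Start, PName}, closure = {MName, Start, DeptNo, ProjID, PName} → lossless.
Decomposition 2: common = {ProjID, PName}, closure = {DeptNo, ProjID, PName} → lossless.
Decomposition 3: common = {PName}, closure = {PName} → lossy.

Decomposition 3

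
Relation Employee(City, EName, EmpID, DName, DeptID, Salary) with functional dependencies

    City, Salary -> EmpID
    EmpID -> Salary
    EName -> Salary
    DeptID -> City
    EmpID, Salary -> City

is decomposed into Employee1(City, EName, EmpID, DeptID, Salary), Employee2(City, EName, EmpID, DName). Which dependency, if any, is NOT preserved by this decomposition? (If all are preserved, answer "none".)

none

City, Salary → EmpID lies within Employee1.
EmpID → Salary lies within Employee1.
EName → Salary lies within Employee1.
DeptID → City lies within Employee1.
EmpID, Salary → City lies within Employee1.
Every dependency is enforceable on the fragments, so the decomposition is dependency-preserving.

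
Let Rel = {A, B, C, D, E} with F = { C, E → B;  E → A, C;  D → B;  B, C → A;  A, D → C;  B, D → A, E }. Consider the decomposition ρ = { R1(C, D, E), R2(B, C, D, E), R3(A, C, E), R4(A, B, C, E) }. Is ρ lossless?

Yes

Chase test. Columns are A, B, C, D, E; row i has aⱼ where attribute j ∈ Ri, else bᵢⱼ.
Initial tableau (one row per fragment):
  row 1: b11 b12 a3 a4 a5
  row 2: b21 a2 a3 a4 a5
  row 3: a1 b32 a3 b34 a5
  row 4: a1 a2 a3 b44 a5
Rows 1 and 2 agree on C, E; apply C, E→B and equate their B entries.
Rows 1 and 3 agree on C, E; apply C, E→B and equate their B entries.
Rows 1 and 2 agree on E; apply E→A, C and equate their A, C entries.
Rows 1 and 3 agree on E; apply E→A, C and equate their A, C entries.
Row 1 is now all distinguished symbols — the join is lossless.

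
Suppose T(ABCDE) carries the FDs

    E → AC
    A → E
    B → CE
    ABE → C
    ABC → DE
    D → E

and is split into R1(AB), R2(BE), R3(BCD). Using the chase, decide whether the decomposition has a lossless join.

Yes

Chase test. Columns are ABCDE; row i has aⱼ where attribute j ∈ Ri, else bᵢⱼ.
Initial tableau (one row per fragment):
  row 1: a1 a2 b13 b14 b15
  row 2: b21 a2 b23 b24 a5
  row 3: b31 a2 a3 a4 b35
Rows 1 and 2 agree on B; apply B→CE and equate their CE entries.
Rows 1 and 3 agree on B; apply B→CE and equate their CE entries.
Rows 1 and 2 agree on E; apply E→AC and equate their AC entries.
Rows 1 and 3 agree on E; apply E→AC and equate their AC entries.
Rows 1 and 2 agree on ABC; apply ABC→DE and equate their DE entries.
Rows 1 and 3 agree on ABC; apply ABC→DE and equate their DE entries.
Row 1 is now all distinguished symbols — the join is lossless.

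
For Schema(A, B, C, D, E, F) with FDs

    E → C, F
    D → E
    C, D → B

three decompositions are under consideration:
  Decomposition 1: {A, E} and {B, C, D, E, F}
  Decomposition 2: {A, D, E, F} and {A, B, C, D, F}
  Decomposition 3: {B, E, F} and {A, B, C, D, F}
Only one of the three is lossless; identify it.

Decomposition 2

Decomposition 1: common = {E}, closure = {C, E, F} → lossy.
Decomposition 2: common = {A, D, F}, closure = {A, B, C, D, E, F} → lossless.
Decomposition 3: common = {B, F}, closure = {B, F} → lossy.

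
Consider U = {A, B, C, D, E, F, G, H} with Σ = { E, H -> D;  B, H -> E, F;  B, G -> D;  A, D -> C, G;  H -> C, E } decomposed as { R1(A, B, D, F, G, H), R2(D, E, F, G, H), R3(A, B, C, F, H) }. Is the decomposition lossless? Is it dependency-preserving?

Lossless test (chase): Rows 1 and 3 agree on B, H; apply B, H→E, F and equate their E, F entries. Rows 1 and 2 agree on H; apply H→C, E and equate their C, E entries. Rows 1 and 3 agree on H; apply H→C, E and equate their C, E entries. Rows 1 and 3 agree on E, H; apply E, H→D and equate their D entries. Rows 1 and 3 agree on A, D; apply A, D→C, G and equate their C, G entries. Row 1 is now all distinguished symbols — the join is lossless.
Dependency preservation: the restricted closure of {A, D} across the fragments never reaches {C, G}, so A, D → C, G cannot be enforced without a join — not preserved.

lossless but not dependency-preserving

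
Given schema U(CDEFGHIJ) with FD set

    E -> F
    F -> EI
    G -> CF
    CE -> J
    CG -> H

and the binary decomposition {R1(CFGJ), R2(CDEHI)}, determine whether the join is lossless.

No

Common attributes: R1 ∩ R2 = {C}.
No dependency enlarges {C}, so (C)⁺ = {C}.
The closure contains neither all of R1 = {CFGJ} nor all of R2 = {CDEHI}, so the common attributes are not a superkey of either fragment. The join is lossy.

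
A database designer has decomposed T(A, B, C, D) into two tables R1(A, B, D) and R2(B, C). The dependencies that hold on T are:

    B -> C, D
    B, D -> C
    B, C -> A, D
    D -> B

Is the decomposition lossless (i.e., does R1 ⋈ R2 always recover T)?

Common attributes: R1 ∩ R2 = {B}.
Closure of {B}: B → C, D applies, adding C, D; B, C → A, D applies, adding A. So (B)⁺ = {A, B, C, D}.
This closure contains every attribute of R1, so R1 ∩ R2 → R1. The join is lossless.

Yes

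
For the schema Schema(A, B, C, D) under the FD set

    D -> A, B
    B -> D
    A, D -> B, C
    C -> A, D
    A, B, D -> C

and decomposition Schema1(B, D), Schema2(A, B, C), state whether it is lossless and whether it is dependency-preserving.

lossless and dependency-preserving

Lossless test: (B)⁺ = {A, B, C, D}, which contains all of one fragment — lossless.
Dependency preservation: D → A, B; A, D → B, C; C → A, D; A, B, D → C are not contained in any single fragment, but the restricted closure of each left-hand side across the fragments still reaches the right-hand side; the remaining FDs each lie inside some fragment. All dependencies are preserved.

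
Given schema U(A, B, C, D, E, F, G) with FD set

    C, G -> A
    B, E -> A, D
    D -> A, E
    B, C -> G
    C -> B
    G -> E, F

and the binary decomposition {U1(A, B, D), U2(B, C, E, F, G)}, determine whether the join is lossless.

Common attributes: U1 ∩ U2 = {B}.
No dependency enlarges {B}, so (B)⁺ = {B}.
The closure contains neither all of U1 = {A, B, D} nor all of U2 = {B, C, E, F, G}, so the common attributes are not a superkey of either fragment. The join is lossy.

No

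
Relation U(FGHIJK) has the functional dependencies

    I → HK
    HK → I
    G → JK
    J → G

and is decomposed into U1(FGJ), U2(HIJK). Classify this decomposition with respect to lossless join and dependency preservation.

Lossless test: (J)⁺ = {GJK}, which is a superkey of neither fragment — lossy.
Dependency preservation: G → JK is not contained in any single fragment, but the restricted closure of its left-hand side across the fragments still reaches the right-hand side; the remaining FDs each lie inside some fragment. All dependencies are preserved.

lossy but dependency-preserving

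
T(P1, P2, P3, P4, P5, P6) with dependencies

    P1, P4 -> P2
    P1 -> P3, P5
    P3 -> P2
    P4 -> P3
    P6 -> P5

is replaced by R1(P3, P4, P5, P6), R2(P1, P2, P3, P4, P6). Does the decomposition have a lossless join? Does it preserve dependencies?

Lossless test: (P3, P4, P6)⁺ = {P2, P3, P4, P5, P6}, which contains all of one fragment — lossless.
Dependency preservation: the restricted closure of {P1} across the fragments never reaches {P3, P5}, so P1 → P3, P5 cannot be enforced without a join — not preserved.

lossless but not dependency-preserving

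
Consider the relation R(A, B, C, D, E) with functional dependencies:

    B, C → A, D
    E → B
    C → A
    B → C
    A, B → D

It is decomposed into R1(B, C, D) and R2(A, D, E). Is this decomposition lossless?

No

Common attributes: R1 ∩ R2 = {D}.
No dependency enlarges {D}, so (D)⁺ = {D}.
The closure contains neither all of R1 = {B, C, D} nor all of R2 = {A, D, E}, so the common attributes are not a superkey of either fragment. The join is lossy.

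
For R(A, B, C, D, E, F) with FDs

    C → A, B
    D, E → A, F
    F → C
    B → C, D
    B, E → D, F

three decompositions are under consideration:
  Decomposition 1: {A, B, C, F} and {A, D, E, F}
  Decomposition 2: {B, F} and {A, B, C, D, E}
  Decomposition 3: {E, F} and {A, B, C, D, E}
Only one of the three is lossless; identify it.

Decomposition 1: common = {A, F}, closure = {A, B, C, D, F} → lossless.
Decomposition 2: common = {B}, closure = {A, B, C, D} → lossy.
Decomposition 3: common = {E}, closure = {E} → lossy.

Decomposition 1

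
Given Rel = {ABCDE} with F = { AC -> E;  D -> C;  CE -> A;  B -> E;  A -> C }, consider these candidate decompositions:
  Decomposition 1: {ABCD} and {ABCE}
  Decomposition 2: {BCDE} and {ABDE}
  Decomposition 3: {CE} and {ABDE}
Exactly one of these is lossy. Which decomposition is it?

Decomposition 1: common = {ABC}, closure = {ABCE} → lossless.
Decomposition 2: common = {BDE}, closure = {ABCDE} → lossless.
Decomposition 3: common = {E}, closure = {E} → lossy.

Decomposition 3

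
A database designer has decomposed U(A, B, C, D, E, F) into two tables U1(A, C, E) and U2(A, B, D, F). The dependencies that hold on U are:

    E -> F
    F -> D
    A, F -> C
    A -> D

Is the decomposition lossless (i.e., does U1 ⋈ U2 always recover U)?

No

Common attributes: U1 ∩ U2 = {A}.
Closure of {A}: A → D applies, adding D. So (A)⁺ = {A, D}.
The closure contains neither all of U1 = {A, C, E} nor all of U2 = {A, B, D, F}, so the common attributes are not a superkey of either fragment. The join is lossy.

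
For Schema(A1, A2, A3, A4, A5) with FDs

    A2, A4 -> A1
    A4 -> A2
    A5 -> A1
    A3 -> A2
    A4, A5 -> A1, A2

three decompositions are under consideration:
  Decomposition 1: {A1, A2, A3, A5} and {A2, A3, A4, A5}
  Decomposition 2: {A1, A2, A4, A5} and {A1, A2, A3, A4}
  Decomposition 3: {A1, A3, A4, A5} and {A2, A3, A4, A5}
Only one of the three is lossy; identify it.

Decomposition 2

Decomposition 1: common = {A2, A3, A5}, closure = {A1, A2, A3, A5} → lossless.
Decomposition 2: common = {A1, A2, A4}, closure = {A1, A2, A4} → lossy.
Decomposition 3: common = {A3, A4, A5}, closure = {A1, A2, A3, A4, A5} → lossless.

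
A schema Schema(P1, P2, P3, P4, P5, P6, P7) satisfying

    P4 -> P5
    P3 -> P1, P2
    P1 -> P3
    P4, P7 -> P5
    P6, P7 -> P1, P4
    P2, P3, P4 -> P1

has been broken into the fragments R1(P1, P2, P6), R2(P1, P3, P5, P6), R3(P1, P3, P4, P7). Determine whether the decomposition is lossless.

Chase test. Columns are P1, P2, P3, P4, P5, P6, P7; row i has aⱼ where attribute j ∈ Ri, else bᵢⱼ.
Initial tableau (one row per fragment):
  row 1: a1 a2 b13 b14 b15 a6 b17
  row 2: a1 b22 a3 b24 a5 a6 b27
  row 3: a1 b32 a3 a4 b35 b36 a7
Rows 2 and 3 agree on P3; apply P3→P1, P2 and equate their P1, P2 entries.
Rows 1 and 2 agree on P1; apply P1→P3 and equate their P3 entries.
Rows 1 and 2 agree on P3; apply P3→P1, P2 and equate their P1, P2 entries.
No row becomes fully distinguished — the join is lossy.

No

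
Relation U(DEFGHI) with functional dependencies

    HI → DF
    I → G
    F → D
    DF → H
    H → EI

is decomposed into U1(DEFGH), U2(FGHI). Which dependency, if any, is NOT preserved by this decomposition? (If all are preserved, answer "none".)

HI → DF: restricted closure across fragments reaches DF.
I → G lies within U2.
F → D lies within U1.
DF → H lies within U1.
H → EI: restricted closure across fragments reaches EI.
Every dependency is enforceable on the fragments, so the decomposition is dependency-preserving.

none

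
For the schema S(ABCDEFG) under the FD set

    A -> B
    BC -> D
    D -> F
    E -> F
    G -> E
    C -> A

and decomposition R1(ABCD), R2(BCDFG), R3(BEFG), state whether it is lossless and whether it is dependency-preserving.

Lossless test (chase): Rows 1 and 2 agree on D; apply D→F and equate their F entries. Rows 2 and 3 agree on G; apply G→E and equate their E entries. Rows 1 and 2 agree on C; apply C→A and equate their A entries. Row 2 is now all distinguished symbols — the join is lossless.
Dependency preservation: every FD's attributes lie within a single fragment, so each can be enforced locally — preserved.

lossless and dependency-preserving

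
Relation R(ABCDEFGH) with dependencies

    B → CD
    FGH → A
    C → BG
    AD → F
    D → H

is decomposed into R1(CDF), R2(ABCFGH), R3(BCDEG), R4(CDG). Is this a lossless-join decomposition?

Chase test. Columns are ABCDEFGH; row i has aⱼ where attribute j ∈ Ri, else bᵢⱼ.
Initial tableau (one row per fragment):
  row 1: b11 b12 a3 a4 b15 a6 b17 b18
  row 2: a1 a2 a3 b24 b25 a6 a7 a8
  row 3: b31 a2 a3 a4 a5 b36 a7 b38
  row 4: b41 b42 a3 a4 b45 b46 a7 b48
Rows 2 and 3 agree on B; apply B→CD and equate their CD entries.
Rows 1 and 2 agree on C; apply C→BG and equate their BG entries.
Rows 1 and 4 agree on C; apply C→BG and equate their BG entries.
Rows 1 and 2 agree on D; apply D→H and equate their H entries.
Rows 1 and 3 agree on D; apply D→H and equate their H entries.
Rows 1 and 4 agree on D; apply D→H and equate their H entries.
Rows 1 and 2 agree on FGH; apply FGH→A and equate their A entries.
No row becomes fully distinguished — the join is lossy.

No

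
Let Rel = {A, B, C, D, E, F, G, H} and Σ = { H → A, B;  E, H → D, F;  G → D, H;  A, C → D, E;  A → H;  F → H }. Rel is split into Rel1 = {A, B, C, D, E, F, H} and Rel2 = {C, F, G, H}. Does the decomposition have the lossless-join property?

Yes

Common attributes: Rel1 ∩ Rel2 = {C, F, H}.
Closure of {C, F, H}: H → A, B applies, adding A, B; A, C → D, E applies, adding D, E. So (C, F, H)⁺ = {A, B, C, D, E, F, H}.
This closure contains every attribute of Rel1, so Rel1 ∩ Rel2 → Rel1. The join is lossless.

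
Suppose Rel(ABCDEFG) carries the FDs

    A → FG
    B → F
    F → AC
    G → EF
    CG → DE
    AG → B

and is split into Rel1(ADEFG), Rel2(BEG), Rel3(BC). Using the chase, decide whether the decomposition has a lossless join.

Chase test. Columns are ABCDEFG; row i has aⱼ where attribute j ∈ Reli, else bᵢⱼ.
Initial tableau (one row per fragment):
  row 1: a1 b12 b13 a4 a5 a6 a7
  row 2: b21 a2 b23 b24 a5 b26 a7
  row 3: b31 a2 a3 b34 b35 b36 b37
Rows 2 and 3 agree on B; apply B→F and equate their F entries.
Rows 2 and 3 agree on F; apply F→AC and equate their AC entries.
Rows 1 and 2 agree on G; apply G→EF and equate their EF entries.
Rows 2 and 3 agree on A; apply A→FG and equate their FG entries.
Rows 1 and 2 agree on F; apply F→AC and equate their AC entries.
Rows 1 and 3 agree on G; apply G→EF and equate their EF entries.
Rows 1 and 2 agree on CG; apply CG→DE and equate their DE entries.
Rows 1 and 3 agree on CG; apply CG→DE and equate their DE entries.
Rows 1 and 2 agree on AG; apply AG→B and equate their B entries.
Row 1 is now all distinguished symbols — the join is lossless.

Yes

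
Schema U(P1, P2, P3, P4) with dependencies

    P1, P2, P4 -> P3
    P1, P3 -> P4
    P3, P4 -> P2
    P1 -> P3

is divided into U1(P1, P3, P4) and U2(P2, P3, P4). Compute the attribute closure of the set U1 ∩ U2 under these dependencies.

U1 ∩ U2 = {P3, P4}.
P3, P4 → P2 applies, adding P2
Closure: {P2, P3, P4}.

P2, P3, P4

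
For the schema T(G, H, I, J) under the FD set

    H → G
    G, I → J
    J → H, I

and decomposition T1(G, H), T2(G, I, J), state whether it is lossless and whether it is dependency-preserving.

Lossless test: (G)⁺ = {G}, which is a superkey of neither fragment — lossy.
Dependency preservation: the restricted closure of {J} across the fragments never reaches {H, I}, so J → H, I cannot be enforced without a join — not preserved.

lossy and not dependency-preserving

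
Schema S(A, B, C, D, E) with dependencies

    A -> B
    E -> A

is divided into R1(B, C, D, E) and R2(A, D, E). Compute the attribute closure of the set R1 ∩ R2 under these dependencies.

A, B, D, E

R1 ∩ R2 = {D, E}.
E → A applies, adding A
A → B applies, adding B
Closure: {A, B, D, E}.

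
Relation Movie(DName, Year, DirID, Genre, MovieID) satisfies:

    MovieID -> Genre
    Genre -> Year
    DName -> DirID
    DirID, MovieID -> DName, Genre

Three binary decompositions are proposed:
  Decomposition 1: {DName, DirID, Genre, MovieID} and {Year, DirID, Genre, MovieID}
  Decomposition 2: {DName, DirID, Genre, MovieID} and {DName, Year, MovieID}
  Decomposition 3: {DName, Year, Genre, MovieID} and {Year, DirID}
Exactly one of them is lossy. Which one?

Decomposition 3

Decomposition 1: common = {DirID, Genre, MovieID}, closure = {DName, Year, DirID, Genre, MovieID} → lossless.
Decomposition 2: common = {DName, MovieID}, closure = {DName, Year, DirID, Genre, MovieID} → lossless.
Decomposition 3: common = {Year}, closure = {Year} → lossy.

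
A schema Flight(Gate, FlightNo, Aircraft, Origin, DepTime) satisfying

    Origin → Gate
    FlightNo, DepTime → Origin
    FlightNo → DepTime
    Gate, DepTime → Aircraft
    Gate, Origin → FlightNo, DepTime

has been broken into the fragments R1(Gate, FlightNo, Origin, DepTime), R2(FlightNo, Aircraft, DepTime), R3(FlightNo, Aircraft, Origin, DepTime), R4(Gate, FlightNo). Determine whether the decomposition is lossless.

Yes

Chase test. Columns are Gate, FlightNo, Aircraft, Origin, DepTime; row i has aⱼ where attribute j ∈ Ri, else bᵢⱼ.
Initial tableau (one row per fragment):
  row 1: a1 a2 b13 a4 a5
  row 2: b21 a2 a3 b24 a5
  row 3: b31 a2 a3 a4 a5
  row 4: a1 a2 b43 b44 b45
Rows 1 and 3 agree on Origin; apply Origin→Gate and equate their Gate entries.
Rows 1 and 2 agree on FlightNo, DepTime; apply FlightNo, DepTime→Origin and equate their Origin entries.
Rows 1 and 4 agree on FlightNo; apply FlightNo→DepTime and equate their DepTime entries.
Rows 1 and 3 agree on Gate, DepTime; apply Gate, DepTime→Aircraft and equate their Aircraft entries.
Rows 1 and 4 agree on Gate, DepTime; apply Gate, DepTime→Aircraft and equate their Aircraft entries.
Rows 1 and 2 agree on Origin; apply Origin→Gate and equate their Gate entries.
Rows 1 and 4 agree on FlightNo, DepTime; apply FlightNo, DepTime→Origin and equate their Origin entries.
Row 1 is now all distinguished symbols — the join is lossless.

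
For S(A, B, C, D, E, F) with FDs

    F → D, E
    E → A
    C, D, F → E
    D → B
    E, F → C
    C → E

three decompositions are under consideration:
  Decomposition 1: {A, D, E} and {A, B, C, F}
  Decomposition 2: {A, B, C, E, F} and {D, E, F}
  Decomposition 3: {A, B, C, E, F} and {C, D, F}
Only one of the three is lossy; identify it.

Decomposition 1: common = {A}, closure = {A} → lossy.
Decomposition 2: common = {E, F}, closure = {A, B, C, D, E, F} → lossless.
Decomposition 3: common = {C, F}, closure = {A, B, C, D, E, F} → lossless.

Decomposition 1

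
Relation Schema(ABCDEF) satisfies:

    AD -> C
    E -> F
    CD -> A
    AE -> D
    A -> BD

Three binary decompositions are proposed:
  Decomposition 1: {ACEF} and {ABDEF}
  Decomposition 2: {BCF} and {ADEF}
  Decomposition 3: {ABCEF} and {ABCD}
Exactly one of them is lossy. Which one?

Decomposition 2

Decomposition 1: common = {AEF}, closure = {ABCDEF} → lossless.
Decomposition 2: common = {F}, closure = {F} → lossy.
Decomposition 3: common = {ABC}, closure = {ABCD} → lossless.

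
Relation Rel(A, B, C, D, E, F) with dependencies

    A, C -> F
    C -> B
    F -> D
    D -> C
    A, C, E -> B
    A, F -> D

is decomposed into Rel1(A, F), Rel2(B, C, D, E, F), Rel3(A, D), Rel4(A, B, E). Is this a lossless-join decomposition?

No

Chase test. Columns are A, B, C, D, E, F; row i has aⱼ where attribute j ∈ Reli, else bᵢⱼ.
Initial tableau (one row per fragment):
  row 1: a1 b12 b13 b14 b15 a6
  row 2: b21 a2 a3 a4 a5 a6
  row 3: a1 b32 b33 a4 b35 b36
  row 4: a1 a2 b43 b44 a5 b46
Rows 1 and 2 agree on F; apply F→D and equate their D entries.
Rows 1 and 2 agree on D; apply D→C and equate their C entries.
Rows 1 and 3 agree on D; apply D→C and equate their C entries.
Rows 1 and 3 agree on A, C; apply A, C→F and equate their F entries.
Rows 1 and 2 agree on C; apply C→B and equate their B entries.
Rows 1 and 3 agree on C; apply C→B and equate their B entries.
No row becomes fully distinguished — the join is lossy.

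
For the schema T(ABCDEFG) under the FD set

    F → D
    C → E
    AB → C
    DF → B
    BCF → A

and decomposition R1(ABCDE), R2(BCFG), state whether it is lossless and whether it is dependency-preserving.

Lossless test: (BC)⁺ = {BCE}, which is a superkey of neither fragment — lossy.
Dependency preservation: the restricted closure of {F} across the fragments never reaches {D}, so F → D cannot be enforced without a join — not preserved.

lossy and not dependency-preserving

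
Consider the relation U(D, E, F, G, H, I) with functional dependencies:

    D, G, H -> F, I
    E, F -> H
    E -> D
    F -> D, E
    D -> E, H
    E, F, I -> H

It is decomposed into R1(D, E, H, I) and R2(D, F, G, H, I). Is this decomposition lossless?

Yes

Common attributes: R1 ∩ R2 = {D, H, I}.
Closure of {D, H, I}: D → E, H applies, adding E. So (D, H, I)⁺ = {D, E, H, I}.
This closure contains every attribute of R1, so R1 ∩ R2 → R1. The join is lossless.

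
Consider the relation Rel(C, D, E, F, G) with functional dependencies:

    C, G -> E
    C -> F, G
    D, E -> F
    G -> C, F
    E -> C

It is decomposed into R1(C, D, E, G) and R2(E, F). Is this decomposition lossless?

Common attributes: R1 ∩ R2 = {E}.
Closure of {E}: E → C applies, adding C; C → F, G applies, adding F, G. So (E)⁺ = {C, E, F, G}.
This closure contains every attribute of R2, so R1 ∩ R2 → R2. The join is lossless.

Yes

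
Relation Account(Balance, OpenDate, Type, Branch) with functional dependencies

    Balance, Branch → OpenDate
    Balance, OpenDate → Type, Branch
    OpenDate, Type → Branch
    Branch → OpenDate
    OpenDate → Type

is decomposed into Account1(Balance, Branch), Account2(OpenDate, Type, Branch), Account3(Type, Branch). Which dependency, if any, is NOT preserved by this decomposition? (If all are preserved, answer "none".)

none

Balance, Branch → OpenDate: restricted closure across fragments reaches OpenDate.
Balance, OpenDate → Type, Branch: restricted closure across fragments reaches Type, Branch.
OpenDate, Type → Branch lies within Account2.
Branch → OpenDate lies within Account2.
OpenDate → Type lies within Account2.
Every dependency is enforceable on the fragments, so the decomposition is dependency-preserving.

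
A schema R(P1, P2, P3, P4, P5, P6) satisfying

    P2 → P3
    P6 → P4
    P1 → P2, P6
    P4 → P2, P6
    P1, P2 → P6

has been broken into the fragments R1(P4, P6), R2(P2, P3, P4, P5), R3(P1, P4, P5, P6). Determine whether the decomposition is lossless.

Yes

Chase test. Columns are P1, P2, P3, P4, P5, P6; row i has aⱼ where attribute j ∈ Ri, else bᵢⱼ.
Initial tableau (one row per fragment):
  row 1: b11 b12 b13 a4 b15 a6
  row 2: b21 a2 a3 a4 a5 b26
  row 3: a1 b32 b33 a4 a5 a6
Rows 1 and 2 agree on P4; apply P4→P2, P6 and equate their P2, P6 entries.
Rows 1 and 3 agree on P4; apply P4→P2, P6 and equate their P2, P6 entries.
Rows 1 and 2 agree on P2; apply P2→P3 and equate their P3 entries.
Rows 1 and 3 agree on P2; apply P2→P3 and equate their P3 entries.
Row 3 is now all distinguished symbols — the join is lossless.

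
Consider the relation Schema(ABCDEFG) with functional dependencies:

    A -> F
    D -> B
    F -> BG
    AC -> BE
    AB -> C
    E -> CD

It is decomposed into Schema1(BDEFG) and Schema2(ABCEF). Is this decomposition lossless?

Common attributes: Schema1 ∩ Schema2 = {BEF}.
Closure of {BEF}: F → BG applies, adding G; E → CD applies, adding CD. So (BEF)⁺ = {BCDEFG}.
This closure contains every attribute of Schema1, so Schema1 ∩ Schema2 → Schema1. The join is lossless.

Yes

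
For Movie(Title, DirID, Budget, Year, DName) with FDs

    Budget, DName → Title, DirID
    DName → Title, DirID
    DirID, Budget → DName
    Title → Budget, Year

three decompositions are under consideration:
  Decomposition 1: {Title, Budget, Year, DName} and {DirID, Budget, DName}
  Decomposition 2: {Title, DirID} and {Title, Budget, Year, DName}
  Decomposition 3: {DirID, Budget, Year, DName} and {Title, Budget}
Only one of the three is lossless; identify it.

Decomposition 1

Decomposition 1: common = {Budget, DName}, closure = {Title, DirID, Budget, Year, DName} → lossless.
Decomposition 2: common = {Title}, closure = {Title, Budget, Year} → lossy.
Decomposition 3: common = {Budget}, closure = {Budget} → lossy.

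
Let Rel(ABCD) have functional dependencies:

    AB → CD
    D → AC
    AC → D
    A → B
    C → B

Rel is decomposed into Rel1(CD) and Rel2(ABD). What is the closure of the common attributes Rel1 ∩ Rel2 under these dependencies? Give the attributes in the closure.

Rel1 ∩ Rel2 = {D}.
D → AC applies, adding AC
A → B applies, adding B
Closure: {ABCD}.

ABCD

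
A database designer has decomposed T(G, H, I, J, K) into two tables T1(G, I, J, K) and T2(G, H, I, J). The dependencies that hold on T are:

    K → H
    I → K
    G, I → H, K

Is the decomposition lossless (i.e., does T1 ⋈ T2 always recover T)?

Common attributes: T1 ∩ T2 = {G, I, J}.
Closure of {G, I, J}: I → K applies, adding K; G, I → H, K applies, adding H. So (G, I, J)⁺ = {G, H, I, J, K}.
This closure contains every attribute of T1, so T1 ∩ T2 → T1. The join is lossless.

Yes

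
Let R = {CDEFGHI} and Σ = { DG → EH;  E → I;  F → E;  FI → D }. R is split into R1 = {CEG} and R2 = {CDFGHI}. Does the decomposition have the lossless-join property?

No

Common attributes: R1 ∩ R2 = {CG}.
No dependency enlarges {CG}, so (CG)⁺ = {CG}.
The closure contains neither all of R1 = {CEG} nor all of R2 = {CDFGHI}, so the common attributes are not a superkey of either fragment. The join is lossy.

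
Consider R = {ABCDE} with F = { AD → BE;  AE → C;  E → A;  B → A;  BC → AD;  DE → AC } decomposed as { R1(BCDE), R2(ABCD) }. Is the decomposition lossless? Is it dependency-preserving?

Lossless test: (BCD)⁺ = {ABCDE}, which contains all of one fragment — lossless.
Dependency preservation: the restricted closure of {E} across the fragments never reaches {A}, so E → A cannot be enforced without a join — not preserved.

lossless but not dependency-preserving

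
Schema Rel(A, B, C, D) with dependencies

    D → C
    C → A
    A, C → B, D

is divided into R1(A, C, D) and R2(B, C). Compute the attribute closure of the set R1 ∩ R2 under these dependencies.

R1 ∩ R2 = {C}.
C → A applies, adding A
A, C → B, D applies, adding B, D
Closure: {A, B, C, D}.

A, B, C, D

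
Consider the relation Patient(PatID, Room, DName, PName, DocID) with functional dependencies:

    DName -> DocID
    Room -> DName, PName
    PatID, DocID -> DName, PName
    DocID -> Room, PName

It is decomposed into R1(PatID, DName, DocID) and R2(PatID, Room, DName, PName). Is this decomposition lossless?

Yes

Common attributes: R1 ∩ R2 = {PatID, DName}.
Closure of {PatID, DName}: DName → DocID applies, adding DocID; PatID, DocID → DName, PName applies, adding PName; DocID → Room, PName applies, adding Room. So (PatID, DName)⁺ = {PatID, Room, DName, PName, DocID}.
This closure contains every attribute of R1, so R1 ∩ R2 → R1. The join is lossless.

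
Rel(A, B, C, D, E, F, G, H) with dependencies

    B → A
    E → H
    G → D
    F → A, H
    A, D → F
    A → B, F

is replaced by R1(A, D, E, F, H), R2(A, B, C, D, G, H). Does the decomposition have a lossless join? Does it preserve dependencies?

Lossless test: (A, D, H)⁺ = {A, B, D, F, H}, which is a superkey of neither fragment — lossy.
Dependency preservation: A → B, F is not contained in any single fragment, but the restricted closure of its left-hand side across the fragments still reaches the right-hand side; the remaining FDs each lie inside some fragment. All dependencies are preserved.

lossy but dependency-preserving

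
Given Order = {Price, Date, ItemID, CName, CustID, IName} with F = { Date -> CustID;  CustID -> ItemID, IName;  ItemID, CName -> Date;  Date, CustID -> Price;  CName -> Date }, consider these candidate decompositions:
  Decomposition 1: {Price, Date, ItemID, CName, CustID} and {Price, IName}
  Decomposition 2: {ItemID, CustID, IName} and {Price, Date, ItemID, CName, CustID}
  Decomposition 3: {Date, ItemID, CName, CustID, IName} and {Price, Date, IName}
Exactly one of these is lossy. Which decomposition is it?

Decomposition 1: common = {Price}, closure = {Price} → lossy.
Decomposition 2: common = {ItemID, CustID}, closure = {ItemID, CustID, IName} → lossless.
Decomposition 3: common = {Date, IName}, closure = {Price, Date, ItemID, CustID, IName} → lossless.

Decomposition 1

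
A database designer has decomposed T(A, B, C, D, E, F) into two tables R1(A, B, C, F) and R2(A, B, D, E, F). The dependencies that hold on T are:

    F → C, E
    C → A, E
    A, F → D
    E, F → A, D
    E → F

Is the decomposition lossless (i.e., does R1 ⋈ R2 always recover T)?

Common attributes: R1 ∩ R2 = {A, B, F}.
Closure of {A, B, F}: F → C, E applies, adding C, E; A, F → D applies, adding D. So (A, B, F)⁺ = {A, B, C, D, E, F}.
This closure contains every attribute of R1, so R1 ∩ R2 → R1. The join is lossless.

Yes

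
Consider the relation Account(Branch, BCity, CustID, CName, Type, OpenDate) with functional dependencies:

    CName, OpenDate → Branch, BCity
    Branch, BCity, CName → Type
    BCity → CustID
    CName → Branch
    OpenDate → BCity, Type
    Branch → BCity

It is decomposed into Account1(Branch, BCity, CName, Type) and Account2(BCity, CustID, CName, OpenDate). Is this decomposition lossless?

Common attributes: Account1 ∩ Account2 = {BCity, CName}.
Closure of {BCity, CName}: BCity → CustID applies, adding CustID; CName → Branch applies, adding Branch; Branch, BCity, CName → Type applies, adding Type. So (BCity, CName)⁺ = {Branch, BCity, CustID, CName, Type}.
This closure contains every attribute of Account1, so Account1 ∩ Account2 → Account1. The join is lossless.

Yes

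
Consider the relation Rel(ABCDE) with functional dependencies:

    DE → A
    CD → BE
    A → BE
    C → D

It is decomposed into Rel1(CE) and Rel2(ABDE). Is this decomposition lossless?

Common attributes: Rel1 ∩ Rel2 = {E}.
No dependency enlarges {E}, so (E)⁺ = {E}.
The closure contains neither all of Rel1 = {CE} nor all of Rel2 = {ABDE}, so the common attributes are not a superkey of either fragment. The join is lossy.

No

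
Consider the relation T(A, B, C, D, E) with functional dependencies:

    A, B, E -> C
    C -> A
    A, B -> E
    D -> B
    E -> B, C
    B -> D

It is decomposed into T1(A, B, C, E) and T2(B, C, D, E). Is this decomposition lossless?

Common attributes: T1 ∩ T2 = {B, C, E}.
Closure of {B, C, E}: C → A applies, adding A; B → D applies, adding D. So (B, C, E)⁺ = {A, B, C, D, E}.
This closure contains every attribute of T1, so T1 ∩ T2 → T1. The join is lossless.

Yes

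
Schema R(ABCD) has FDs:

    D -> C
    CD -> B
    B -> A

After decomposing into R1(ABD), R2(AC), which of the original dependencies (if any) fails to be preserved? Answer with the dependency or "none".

Check D → C: no single fragment contains all of {CD}, and the restricted closure of {D} across the fragments never reaches {C}.
CD → B is preserved.
B → A is preserved.

D -> C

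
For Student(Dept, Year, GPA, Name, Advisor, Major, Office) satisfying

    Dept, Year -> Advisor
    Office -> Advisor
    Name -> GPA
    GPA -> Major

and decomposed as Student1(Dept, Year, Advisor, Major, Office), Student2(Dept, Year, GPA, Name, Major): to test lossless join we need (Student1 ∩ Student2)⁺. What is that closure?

Dept, Year, Advisor, Major

Student1 ∩ Student2 = {Dept, Year, Major}.
Dept, Year → Advisor applies, adding Advisor
Closure: {Dept, Year, Advisor, Major}.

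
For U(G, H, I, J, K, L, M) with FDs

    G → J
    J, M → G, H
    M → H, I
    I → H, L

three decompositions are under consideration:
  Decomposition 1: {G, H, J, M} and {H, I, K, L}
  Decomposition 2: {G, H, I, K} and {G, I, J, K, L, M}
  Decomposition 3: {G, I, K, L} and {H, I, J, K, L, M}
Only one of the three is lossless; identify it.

Decomposition 2

Decomposition 1: common = {H}, closure = {H} → lossy.
Decomposition 2: common = {G, I, K}, closure = {G, H, I, J, K, L} → lossless.
Decomposition 3: common = {I, K, L}, closure = {H, I, K, L} → lossy.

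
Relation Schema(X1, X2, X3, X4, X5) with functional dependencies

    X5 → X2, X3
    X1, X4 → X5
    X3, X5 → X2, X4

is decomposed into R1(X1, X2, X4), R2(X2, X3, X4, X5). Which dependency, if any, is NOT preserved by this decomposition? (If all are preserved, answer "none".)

Check X1, X4 → X5: no single fragment contains all of {X1, X4, X5}, and the restricted closure of {X1, X4} across the fragments never reaches {X5}.
X5 → X2, X3 is preserved.
X3, X5 → X2, X4 is preserved.

X1, X4 → X5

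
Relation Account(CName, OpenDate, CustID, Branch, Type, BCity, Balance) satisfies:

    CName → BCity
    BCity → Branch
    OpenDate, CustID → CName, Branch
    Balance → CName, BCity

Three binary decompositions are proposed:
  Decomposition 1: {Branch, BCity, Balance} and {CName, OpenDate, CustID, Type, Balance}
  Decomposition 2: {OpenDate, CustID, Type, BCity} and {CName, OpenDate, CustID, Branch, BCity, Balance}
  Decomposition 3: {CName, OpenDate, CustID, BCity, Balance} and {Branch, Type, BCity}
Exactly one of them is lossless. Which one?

Decomposition 1: common = {Balance}, closure = {CName, Branch, BCity, Balance} → lossless.
Decomposition 2: common = {OpenDate, CustID, BCity}, closure = {CName, OpenDate, CustID, Branch, BCity} → lossy.
Decomposition 3: common = {BCity}, closure = {Branch, BCity} → lossy.

Decomposition 1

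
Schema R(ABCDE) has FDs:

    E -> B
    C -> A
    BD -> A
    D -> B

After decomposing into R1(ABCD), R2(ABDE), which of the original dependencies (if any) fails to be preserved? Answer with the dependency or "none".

none

E → B lies within R2.
C → A lies within R1.
BD → A lies within R1.
D → B lies within R1.
Every dependency is enforceable on the fragments, so the decomposition is dependency-preserving.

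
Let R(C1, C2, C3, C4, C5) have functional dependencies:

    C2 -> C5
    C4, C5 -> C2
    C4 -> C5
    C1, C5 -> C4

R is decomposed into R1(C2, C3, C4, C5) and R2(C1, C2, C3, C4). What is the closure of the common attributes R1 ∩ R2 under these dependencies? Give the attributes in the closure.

C2, C3, C4, C5

R1 ∩ R2 = {C2, C3, C4}.
C2 → C5 applies, adding C5
Closure: {C2, C3, C4, C5}.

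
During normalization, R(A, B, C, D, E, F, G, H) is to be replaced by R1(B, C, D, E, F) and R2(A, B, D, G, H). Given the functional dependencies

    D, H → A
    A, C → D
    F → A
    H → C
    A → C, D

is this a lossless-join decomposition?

No

Common attributes: R1 ∩ R2 = {B, D}.
No dependency enlarges {B, D}, so (B, D)⁺ = {B, D}.
The closure contains neither all of R1 = {B, C, D, E, F} nor all of R2 = {A, B, D, G, H}, so the common attributes are not a superkey of either fragment. The join is lossy.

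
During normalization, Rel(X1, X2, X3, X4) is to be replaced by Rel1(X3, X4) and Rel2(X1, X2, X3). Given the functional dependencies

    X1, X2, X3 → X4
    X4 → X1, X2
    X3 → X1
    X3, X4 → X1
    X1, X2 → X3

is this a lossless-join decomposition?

No

Common attributes: Rel1 ∩ Rel2 = {X3}.
Closure of {X3}: X3 → X1 applies, adding X1. So (X3)⁺ = {X1, X3}.
The closure contains neither all of Rel1 = {X3, X4} nor all of Rel2 = {X1, X2, X3}, so the common attributes are not a superkey of either fragment. The join is lossy.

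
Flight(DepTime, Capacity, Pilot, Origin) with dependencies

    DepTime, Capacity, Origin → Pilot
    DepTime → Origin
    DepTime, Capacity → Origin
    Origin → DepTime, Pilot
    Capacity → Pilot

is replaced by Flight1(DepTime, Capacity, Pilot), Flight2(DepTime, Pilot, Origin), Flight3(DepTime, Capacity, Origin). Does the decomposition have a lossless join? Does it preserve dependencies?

lossless and dependency-preserving

Lossless test (chase): Rows 1 and 2 agree on DepTime; apply DepTime→Origin and equate their Origin entries. Rows 1 and 3 agree on Origin; apply Origin→DepTime, Pilot and equate their DepTime, Pilot entries. Row 1 is now all distinguished symbols — the join is lossless.
Dependency preservation: DepTime, Capacity, Origin → Pilot is not contained in any single fragment, but the restricted closure of its left-hand side across the fragments still reaches the right-hand side; the remaining FDs each lie inside some fragment. All dependencies are preserved.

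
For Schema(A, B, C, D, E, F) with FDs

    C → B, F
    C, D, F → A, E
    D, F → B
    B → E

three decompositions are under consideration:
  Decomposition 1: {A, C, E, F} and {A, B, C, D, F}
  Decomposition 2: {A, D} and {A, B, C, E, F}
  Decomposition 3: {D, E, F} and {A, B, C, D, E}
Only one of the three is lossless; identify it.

Decomposition 1

Decomposition 1: common = {A, C, F}, closure = {A, B, C, E, F} → lossless.
Decomposition 2: common = {A}, closure = {A} → lossy.
Decomposition 3: common = {D, E}, closure = {D, E} → lossy.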